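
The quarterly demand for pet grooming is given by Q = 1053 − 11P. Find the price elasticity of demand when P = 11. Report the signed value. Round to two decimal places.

-0.13

At P = 11, Q = 932.
dQ/dP = −11.
ε = (dQ/dP)(P/Q) = (-11)(11/932).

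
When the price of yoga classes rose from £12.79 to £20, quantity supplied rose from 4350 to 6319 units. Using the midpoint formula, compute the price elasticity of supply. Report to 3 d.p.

0.839

ΔQ = 6319 − 4350 = 1969; ΔP = 20 − 12.79 = 7.21.
Midpoints: P̄ = 16.39, Q̄ = 5334.5.
ε_s = (ΔQ/ΔP)(P̄/Q̄) = (1969/7.21)(16.39/5334.5).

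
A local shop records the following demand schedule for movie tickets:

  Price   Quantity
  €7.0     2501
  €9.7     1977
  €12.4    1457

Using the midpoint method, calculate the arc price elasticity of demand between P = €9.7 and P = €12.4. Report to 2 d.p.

-1.24

At P = 9.7, Q = 1977; at P = 12.4, Q = 1457.
ΔQ = -520, ΔP = 2.7. Midpoints: P̄ = 11.05, Q̄ = 1717.0.
ε = (ΔQ/ΔP)(P̄/Q̄) = (-520/2.7)(11.05/1717.0).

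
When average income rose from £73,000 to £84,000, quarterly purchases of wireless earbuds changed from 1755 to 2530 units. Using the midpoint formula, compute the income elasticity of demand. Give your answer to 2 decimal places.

ΔQ = 775, ΔI = 11000. Midpoints: Ī = 78,500, Q̄ = 2142.5.
ε_I = (ΔQ/ΔI)(Ī/Q̄) = (775/11000)(78500/2142.5).

2.58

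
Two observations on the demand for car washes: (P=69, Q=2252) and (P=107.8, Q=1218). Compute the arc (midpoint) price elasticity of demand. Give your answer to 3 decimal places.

-1.358

ΔQ = 1218 − 2252 = -1034; ΔP = 107.8 − 69 = 38.8.
Midpoints: P̄ = 88.40, Q̄ = 1735.0.
ε = (ΔQ/ΔP)(P̄/Q̄) = (-1034/38.8)(88.40/1735.0).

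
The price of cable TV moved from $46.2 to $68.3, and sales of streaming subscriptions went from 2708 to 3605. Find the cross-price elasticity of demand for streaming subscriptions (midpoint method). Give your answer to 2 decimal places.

0.74

ΔQ_x = 3605 − 2708 = 897; ΔP_y = 68.3 − 46.2 = 22.1.
Midpoints: P̄_y = 57.25, Q̄_x = 3156.5.
ε_xy = (ΔQ_x/ΔP_y)(P̄_y/Q̄_x) = (897/22.1)(57.25/3156.5).
ε_xy > 0, so the goods are substitutes.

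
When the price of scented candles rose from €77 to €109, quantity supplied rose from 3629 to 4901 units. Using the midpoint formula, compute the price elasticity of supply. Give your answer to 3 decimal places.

ΔQ = 4901 − 3629 = 1272; ΔP = 109 − 77 = 32.
Midpoints: P̄ = 93.00, Q̄ = 4265.0.
ε_s = (ΔQ/ΔP)(P̄/Q̄) = (1272/32)(93.00/4265.0).

0.867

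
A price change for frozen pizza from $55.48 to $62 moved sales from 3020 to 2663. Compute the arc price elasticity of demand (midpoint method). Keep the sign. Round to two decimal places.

-1.13

ΔQ = 2663 − 3020 = -357; ΔP = 62 − 55.48 = 6.52.
Midpoints: P̄ = 58.74, Q̄ = 2841.5.
ε = (ΔQ/ΔP)(P̄/Q̄) = (-357/6.52)(58.74/2841.5).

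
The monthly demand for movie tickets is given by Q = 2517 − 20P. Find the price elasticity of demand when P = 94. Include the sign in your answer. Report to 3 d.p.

At P = 94, Q = 637.
dQ/dP = −20.
ε = (dQ/dP)(P/Q) = (-20)(94/637).

-2.951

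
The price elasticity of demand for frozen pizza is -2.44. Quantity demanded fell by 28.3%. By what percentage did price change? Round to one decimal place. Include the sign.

11.6%

%ΔP ≈ %ΔQ / ε = (-28.3%)/(-2.44) = 11.60%.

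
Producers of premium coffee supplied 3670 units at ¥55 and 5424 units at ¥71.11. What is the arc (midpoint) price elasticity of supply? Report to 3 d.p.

ΔQ = 5424 − 3670 = 1754; ΔP = 71.11 − 55 = 16.11.
Midpoints: P̄ = 63.05, Q̄ = 4547.0.
ε_s = (ΔQ/ΔP)(P̄/Q̄) = (1754/16.11)(63.05/4547.0).

1.510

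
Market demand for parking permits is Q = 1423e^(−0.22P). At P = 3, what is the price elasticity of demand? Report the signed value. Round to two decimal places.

-0.66

At P = 3, Q = 735.479.
dQ/dP = −0.22·1423e^(−0.22P) = −0.22Q = -161.805.
ε = (dQ/dP)(P/Q) = (-161.805)(3/735.479).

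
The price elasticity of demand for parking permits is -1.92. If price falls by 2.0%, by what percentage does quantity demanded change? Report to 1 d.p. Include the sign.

%ΔQ ≈ ε × %ΔP = (-1.92)(-2.0%) = 3.84%.

3.8%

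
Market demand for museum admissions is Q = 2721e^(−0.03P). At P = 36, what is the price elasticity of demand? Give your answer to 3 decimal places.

At P = 36, Q = 924.039.
dQ/dP = −0.03·2721e^(−0.03P) = −0.03Q = -27.721.
ε = (dQ/dP)(P/Q) = (-27.721)(36/924.039).

-1.080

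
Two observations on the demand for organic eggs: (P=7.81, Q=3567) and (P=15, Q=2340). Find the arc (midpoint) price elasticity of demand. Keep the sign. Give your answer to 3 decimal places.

ΔQ = 2340 − 3567 = -1227; ΔP = 15 − 7.81 = 7.19.
Midpoints: P̄ = 11.40, Q̄ = 2953.5.
ε = (ΔQ/ΔP)(P̄/Q̄) = (-1227/7.19)(11.40/2953.5).

-0.659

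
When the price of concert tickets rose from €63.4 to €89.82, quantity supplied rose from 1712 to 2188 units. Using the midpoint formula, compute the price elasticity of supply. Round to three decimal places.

0.708

ΔQ = 2188 − 1712 = 476; ΔP = 89.82 − 63.4 = 26.42.
Midpoints: P̄ = 76.61, Q̄ = 1950.0.
ε_s = (ΔQ/ΔP)(P̄/Q̄) = (476/26.42)(76.61/1950.0).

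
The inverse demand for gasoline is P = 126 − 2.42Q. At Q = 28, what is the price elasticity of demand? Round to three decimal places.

At Q = 28, P = 126 − 2.42(28) = 58.24.
dP/dQ = −2.42, so dQ/dP = 1/(−2.42) = -0.413.
ε = (dQ/dP)(P/Q) = (-0.413)(58.24/28).

-0.860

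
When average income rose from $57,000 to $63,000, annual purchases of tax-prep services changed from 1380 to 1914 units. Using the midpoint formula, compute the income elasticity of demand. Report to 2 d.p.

3.24

ΔQ = 534, ΔI = 6000. Midpoints: Ī = 60,000, Q̄ = 1647.0.
ε_I = (ΔQ/ΔI)(Ī/Q̄) = (534/6000)(60000/1647.0).
ε_I > 0, so the good is normal.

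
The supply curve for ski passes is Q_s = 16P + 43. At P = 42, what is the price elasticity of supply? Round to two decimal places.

At P = 42, Q_s = 715.
dQ_s/dP = 16.
ε_s = (dQ_s/dP)(P/Q_s) = (16)(42/715).

0.94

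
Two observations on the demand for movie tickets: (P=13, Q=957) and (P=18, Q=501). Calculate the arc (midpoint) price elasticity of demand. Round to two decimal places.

ΔQ = 501 − 957 = -456; ΔP = 18 − 13 = 5.
Midpoints: P̄ = 15.50, Q̄ = 729.0.
ε = (ΔQ/ΔP)(P̄/Q̄) = (-456/5)(15.50/729.0).

-1.94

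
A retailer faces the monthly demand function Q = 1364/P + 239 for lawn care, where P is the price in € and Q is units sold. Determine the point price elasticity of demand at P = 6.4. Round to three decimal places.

-0.471

At P = 6.4, Q = 452.125.
dQ/dP = −1364/P² = -33.301.
ε = (dQ/dP)(P/Q) = (-33.301)(6.4/452.125).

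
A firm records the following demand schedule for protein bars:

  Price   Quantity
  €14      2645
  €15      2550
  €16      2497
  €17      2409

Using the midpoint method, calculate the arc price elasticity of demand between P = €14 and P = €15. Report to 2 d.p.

-0.53

At P = 14, Q = 2645; at P = 15, Q = 2550.
ΔQ = -95, ΔP = 1. Midpoints: P̄ = 14.50, Q̄ = 2597.5.
ε = (ΔQ/ΔP)(P̄/Q̄) = (-95/1)(14.50/2597.5).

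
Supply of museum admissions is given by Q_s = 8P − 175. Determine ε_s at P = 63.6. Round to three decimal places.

1.524

At P = 63.6, Q_s = 333.80.
dQ_s/dP = 8.
ε_s = (dQ_s/dP)(P/Q_s) = (8)(63.6/333.80).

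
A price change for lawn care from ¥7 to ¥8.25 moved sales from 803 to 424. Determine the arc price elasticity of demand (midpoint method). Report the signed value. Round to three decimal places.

ΔQ = 424 − 803 = -379; ΔP = 8.25 − 7 = 1.25.
Midpoints: P̄ = 7.62, Q̄ = 613.5.
ε = (ΔQ/ΔP)(P̄/Q̄) = (-379/1.25)(7.62/613.5).

-3.768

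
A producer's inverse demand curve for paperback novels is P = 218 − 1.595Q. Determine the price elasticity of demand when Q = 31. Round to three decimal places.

-3.409

At Q = 31, P = 218 − 1.595(31) = 168.56.
dP/dQ = −1.595, so dQ/dP = 1/(−1.595) = -0.627.
ε = (dQ/dP)(P/Q) = (-0.627)(168.56/31).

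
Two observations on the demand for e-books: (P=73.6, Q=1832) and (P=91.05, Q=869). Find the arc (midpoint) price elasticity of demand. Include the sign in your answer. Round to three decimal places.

ΔQ = 869 − 1832 = -963; ΔP = 91.05 − 73.6 = 17.45.
Midpoints: P̄ = 82.32, Q̄ = 1350.5.
ε = (ΔQ/ΔP)(P̄/Q̄) = (-963/17.45)(82.32/1350.5).

-3.364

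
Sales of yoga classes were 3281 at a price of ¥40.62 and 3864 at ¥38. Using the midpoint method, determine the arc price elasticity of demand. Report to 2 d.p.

-2.45

ΔQ = 3864 − 3281 = 583; ΔP = 38 − 40.62 = -2.62.
Midpoints: P̄ = 39.31, Q̄ = 3572.5.
ε = (ΔQ/ΔP)(P̄/Q̄) = (583/-2.62)(39.31/3572.5).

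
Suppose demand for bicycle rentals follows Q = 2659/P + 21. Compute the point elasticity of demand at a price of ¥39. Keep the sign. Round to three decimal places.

At P = 39, Q = 89.179.
dQ/dP = −2659/P² = -1.748.
ε = (dQ/dP)(P/Q) = (-1.748)(39/89.179).
|ε| < 1, so demand is inelastic at this price.

-0.765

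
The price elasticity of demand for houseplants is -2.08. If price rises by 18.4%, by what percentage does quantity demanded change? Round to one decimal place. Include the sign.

%ΔQ ≈ ε × %ΔP = (-2.08)(18.4%) = -38.27%.

-38.3%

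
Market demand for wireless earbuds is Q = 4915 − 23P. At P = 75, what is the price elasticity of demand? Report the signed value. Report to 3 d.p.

At P = 75, Q = 3190.
dQ/dP = −23.
ε = (dQ/dP)(P/Q) = (-23)(75/3190).

-0.541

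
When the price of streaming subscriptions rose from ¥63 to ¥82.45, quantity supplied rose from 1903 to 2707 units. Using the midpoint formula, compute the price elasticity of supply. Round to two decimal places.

ΔQ = 2707 − 1903 = 804; ΔP = 82.45 − 63 = 19.45.
Midpoints: P̄ = 72.72, Q̄ = 2305.0.
ε_s = (ΔQ/ΔP)(P̄/Q̄) = (804/19.45)(72.72/2305.0).

1.30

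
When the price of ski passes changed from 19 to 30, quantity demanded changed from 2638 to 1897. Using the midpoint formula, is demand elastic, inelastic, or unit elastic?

Arc ε ≈ -0.728.
|ε| = 0.73 < 1.

inelastic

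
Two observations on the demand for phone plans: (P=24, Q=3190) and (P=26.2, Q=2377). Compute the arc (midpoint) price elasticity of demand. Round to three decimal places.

-3.332

ΔQ = 2377 − 3190 = -813; ΔP = 26.2 − 24 = 2.2.
Midpoints: P̄ = 25.10, Q̄ = 2783.5.
ε = (ΔQ/ΔP)(P̄/Q̄) = (-813/2.2)(25.10/2783.5).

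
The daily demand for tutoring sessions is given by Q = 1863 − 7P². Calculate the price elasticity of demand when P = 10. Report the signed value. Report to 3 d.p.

-1.204

At P = 10, Q = 1163.
dQ/dP = −14P = -140.
ε = (dQ/dP)(P/Q) = (-140)(10/1163).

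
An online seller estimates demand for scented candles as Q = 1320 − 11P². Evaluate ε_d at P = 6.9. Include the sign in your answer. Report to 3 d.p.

At P = 6.9, Q = 796.290.
dQ/dP = −22P = -151.800.
ε = (dQ/dP)(P/Q) = (-151.800)(6.9/796.290).

-1.315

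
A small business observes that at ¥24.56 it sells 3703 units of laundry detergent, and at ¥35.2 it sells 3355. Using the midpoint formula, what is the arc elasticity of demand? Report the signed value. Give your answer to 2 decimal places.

ΔQ = 3355 − 3703 = -348; ΔP = 35.2 − 24.56 = 10.64.
Midpoints: P̄ = 29.88, Q̄ = 3529.0.
ε = (ΔQ/ΔP)(P̄/Q̄) = (-348/10.64)(29.88/3529.0).

-0.28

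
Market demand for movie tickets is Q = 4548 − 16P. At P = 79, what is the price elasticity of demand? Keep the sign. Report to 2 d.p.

At P = 79, Q = 3284.
dQ/dP = −16.
ε = (dQ/dP)(P/Q) = (-16)(79/3284).

-0.38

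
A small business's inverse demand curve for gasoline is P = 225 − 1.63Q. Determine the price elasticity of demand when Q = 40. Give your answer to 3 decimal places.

-2.451

At Q = 40, P = 225 − 1.63(40) = 159.80.
dP/dQ = −1.63, so dQ/dP = 1/(−1.63) = -0.613.
ε = (dQ/dP)(P/Q) = (-0.613)(159.80/40).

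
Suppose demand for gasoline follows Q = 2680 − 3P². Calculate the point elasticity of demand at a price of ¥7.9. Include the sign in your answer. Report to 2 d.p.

At P = 7.9, Q = 2492.770.
dQ/dP = −6P = -47.400.
ε = (dQ/dP)(P/Q) = (-47.400)(7.9/2492.770).

-0.15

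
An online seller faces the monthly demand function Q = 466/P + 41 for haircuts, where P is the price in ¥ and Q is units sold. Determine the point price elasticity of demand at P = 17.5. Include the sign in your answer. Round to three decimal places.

At P = 17.5, Q = 67.629.
dQ/dP = −466/P² = -1.522.
ε = (dQ/dP)(P/Q) = (-1.522)(17.5/67.629).

-0.394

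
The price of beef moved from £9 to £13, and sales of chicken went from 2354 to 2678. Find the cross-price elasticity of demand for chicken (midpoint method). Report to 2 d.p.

ΔQ_x = 2678 − 2354 = 324; ΔP_y = 13 − 9 = 4.
Midpoints: P̄_y = 11.00, Q̄_x = 2516.0.
ε_xy = (ΔQ_x/ΔP_y)(P̄_y/Q̄_x) = (324/4)(11.00/2516.0).
ε_xy > 0, so the goods are substitutes.

0.35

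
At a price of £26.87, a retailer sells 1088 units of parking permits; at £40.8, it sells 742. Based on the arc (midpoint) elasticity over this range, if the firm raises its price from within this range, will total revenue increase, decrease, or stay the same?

increase

Arc ε = (-346/13.93)(33.84/915.0) ≈ -0.918.
|ε| = 0.92 < 1, so demand is inelastic. A price rise therefore raises total revenue.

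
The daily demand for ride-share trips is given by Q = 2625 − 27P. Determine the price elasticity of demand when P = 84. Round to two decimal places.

-6.35

At P = 84, Q = 357.
dQ/dP = −27.
ε = (dQ/dP)(P/Q) = (-27)(84/357).
|ε| > 1, so demand is elastic at this price.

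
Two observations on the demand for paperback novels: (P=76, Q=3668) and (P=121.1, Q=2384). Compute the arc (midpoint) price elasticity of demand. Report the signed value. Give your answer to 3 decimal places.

ΔQ = 2384 − 3668 = -1284; ΔP = 121.1 − 76 = 45.1.
Midpoints: P̄ = 98.55, Q̄ = 3026.0.
ε = (ΔQ/ΔP)(P̄/Q̄) = (-1284/45.1)(98.55/3026.0).

-0.927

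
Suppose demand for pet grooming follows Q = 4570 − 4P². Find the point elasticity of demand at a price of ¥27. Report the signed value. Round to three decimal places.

-3.526

At P = 27, Q = 1654.
dQ/dP = −8P = -216.
ε = (dQ/dP)(P/Q) = (-216)(27/1654).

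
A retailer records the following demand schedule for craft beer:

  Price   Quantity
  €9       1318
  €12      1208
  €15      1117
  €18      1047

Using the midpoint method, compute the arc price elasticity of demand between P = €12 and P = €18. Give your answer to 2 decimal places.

-0.36

At P = 12, Q = 1208; at P = 18, Q = 1047.
ΔQ = -161, ΔP = 6. Midpoints: P̄ = 15.00, Q̄ = 1127.5.
ε = (ΔQ/ΔP)(P̄/Q̄) = (-161/6)(15.00/1127.5).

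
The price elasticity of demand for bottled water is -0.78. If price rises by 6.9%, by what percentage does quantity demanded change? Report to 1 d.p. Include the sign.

-5.4%

%ΔQ ≈ ε × %ΔP = (-0.78)(6.9%) = -5.38%.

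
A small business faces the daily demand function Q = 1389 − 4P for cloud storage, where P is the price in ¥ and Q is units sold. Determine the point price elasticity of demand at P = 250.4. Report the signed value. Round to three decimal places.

-2.585

At P = 250.4, Q = 387.400.
dQ/dP = −4.
ε = (dQ/dP)(P/Q) = (-4)(250.4/387.400).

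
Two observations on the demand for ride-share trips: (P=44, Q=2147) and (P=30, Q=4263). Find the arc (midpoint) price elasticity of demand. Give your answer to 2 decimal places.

-1.74

ΔQ = 4263 − 2147 = 2116; ΔP = 30 − 44 = -14.
Midpoints: P̄ = 37.00, Q̄ = 3205.0.
ε = (ΔQ/ΔP)(P̄/Q̄) = (2116/-14)(37.00/3205.0).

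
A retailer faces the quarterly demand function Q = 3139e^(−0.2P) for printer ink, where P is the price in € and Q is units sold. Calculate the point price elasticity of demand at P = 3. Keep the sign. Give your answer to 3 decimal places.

At P = 3, Q = 1722.720.
dQ/dP = −0.2·3139e^(−0.2P) = −0.2Q = -344.544.
ε = (dQ/dP)(P/Q) = (-344.544)(3/1722.720).

-0.600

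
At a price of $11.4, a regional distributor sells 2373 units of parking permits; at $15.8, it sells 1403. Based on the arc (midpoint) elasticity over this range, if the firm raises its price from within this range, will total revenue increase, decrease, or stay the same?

Arc ε = (-970/4.4)(13.60/1888.0) ≈ -1.588.
|ε| = 1.59 > 1, so demand is elastic. A price rise therefore reduces total revenue.

decrease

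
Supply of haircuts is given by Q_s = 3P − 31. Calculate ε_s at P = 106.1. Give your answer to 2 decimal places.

1.11

At P = 106.1, Q_s = 287.30.
dQ_s/dP = 3.
ε_s = (dQ_s/dP)(P/Q_s) = (3)(106.1/287.30).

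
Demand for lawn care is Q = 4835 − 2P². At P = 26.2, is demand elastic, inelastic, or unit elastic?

Q = 3462.120, dQ/dP = -104.800.
ε = (dQ/dP)(P/Q) ≈ -0.793.
|ε| = 0.79 < 1.

inelastic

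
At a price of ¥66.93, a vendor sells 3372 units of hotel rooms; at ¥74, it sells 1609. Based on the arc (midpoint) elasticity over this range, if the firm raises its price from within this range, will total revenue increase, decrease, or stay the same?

Arc ε = (-1763/7.07)(70.47/2490.5) ≈ -7.055.
|ε| = 7.06 > 1, so demand is elastic. A price rise therefore reduces total revenue.

decrease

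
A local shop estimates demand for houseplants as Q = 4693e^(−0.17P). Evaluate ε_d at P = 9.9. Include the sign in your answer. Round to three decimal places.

At P = 9.9, Q = 872.033.
dQ/dP = −0.17·4693e^(−0.17P) = −0.17Q = -148.246.
ε = (dQ/dP)(P/Q) = (-148.246)(9.9/872.033).

-1.683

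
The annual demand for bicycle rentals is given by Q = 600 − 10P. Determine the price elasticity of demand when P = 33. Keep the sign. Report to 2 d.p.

-1.22

At P = 33, Q = 270.
dQ/dP = −10.
ε = (dQ/dP)(P/Q) = (-10)(33/270).
|ε| > 1, so demand is elastic at this price.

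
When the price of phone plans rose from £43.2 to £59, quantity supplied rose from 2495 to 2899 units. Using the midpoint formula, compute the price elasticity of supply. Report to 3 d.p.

ΔQ = 2899 − 2495 = 404; ΔP = 59 − 43.2 = 15.8.
Midpoints: P̄ = 51.10, Q̄ = 2697.0.
ε_s = (ΔQ/ΔP)(P̄/Q̄) = (404/15.8)(51.10/2697.0).

0.484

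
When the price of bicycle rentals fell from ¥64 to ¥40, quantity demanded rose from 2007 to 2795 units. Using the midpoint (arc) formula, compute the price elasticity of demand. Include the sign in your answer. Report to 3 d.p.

ΔQ = 2795 − 2007 = 788; ΔP = 40 − 64 = -24.
Midpoints: P̄ = 52.00, Q̄ = 2401.0.
ε = (ΔQ/ΔP)(P̄/Q̄) = (788/-24)(52.00/2401.0).

-0.711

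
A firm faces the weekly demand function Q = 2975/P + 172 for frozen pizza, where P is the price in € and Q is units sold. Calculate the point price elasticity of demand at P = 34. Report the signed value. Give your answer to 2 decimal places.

-0.34

At P = 34, Q = 259.500.
dQ/dP = −2975/P² = -2.574.
ε = (dQ/dP)(P/Q) = (-2.574)(34/259.500).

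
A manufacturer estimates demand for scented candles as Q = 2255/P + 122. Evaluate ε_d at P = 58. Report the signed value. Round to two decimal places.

At P = 58, Q = 160.879.
dQ/dP = −2255/P² = -0.670.
ε = (dQ/dP)(P/Q) = (-0.670)(58/160.879).
|ε| < 1, so demand is inelastic at this price.

-0.24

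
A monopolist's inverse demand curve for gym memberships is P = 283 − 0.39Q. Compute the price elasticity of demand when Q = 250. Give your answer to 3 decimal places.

At Q = 250, P = 283 − 0.39(250) = 185.50.
dP/dQ = −0.39, so dQ/dP = 1/(−0.39) = -2.564.
ε = (dQ/dP)(P/Q) = (-2.564)(185.50/250).

-1.903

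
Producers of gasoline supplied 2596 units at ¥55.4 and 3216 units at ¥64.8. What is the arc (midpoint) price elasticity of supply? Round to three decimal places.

1.364

ΔQ = 3216 − 2596 = 620; ΔP = 64.8 − 55.4 = 9.4.
Midpoints: P̄ = 60.10, Q̄ = 2906.0.
ε_s = (ΔQ/ΔP)(P̄/Q̄) = (620/9.4)(60.10/2906.0).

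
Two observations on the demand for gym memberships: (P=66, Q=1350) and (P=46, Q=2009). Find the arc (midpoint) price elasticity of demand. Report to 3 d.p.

-1.099

ΔQ = 2009 − 1350 = 659; ΔP = 46 − 66 = -20.
Midpoints: P̄ = 56.00, Q̄ = 1679.5.
ε = (ΔQ/ΔP)(P̄/Q̄) = (659/-20)(56.00/1679.5).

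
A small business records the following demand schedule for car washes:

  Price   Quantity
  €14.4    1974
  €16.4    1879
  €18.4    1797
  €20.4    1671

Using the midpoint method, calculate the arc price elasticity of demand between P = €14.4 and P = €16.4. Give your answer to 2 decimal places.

-0.38

At P = 14.4, Q = 1974; at P = 16.4, Q = 1879.
ΔQ = -95, ΔP = 2.0. Midpoints: P̄ = 15.40, Q̄ = 1926.5.
ε = (ΔQ/ΔP)(P̄/Q̄) = (-95/2.0)(15.40/1926.5).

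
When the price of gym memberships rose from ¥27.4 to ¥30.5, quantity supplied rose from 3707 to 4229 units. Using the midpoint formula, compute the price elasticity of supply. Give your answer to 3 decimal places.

ΔQ = 4229 − 3707 = 522; ΔP = 30.5 − 27.4 = 3.1.
Midpoints: P̄ = 28.95, Q̄ = 3968.0.
ε_s = (ΔQ/ΔP)(P̄/Q̄) = (522/3.1)(28.95/3968.0).

1.229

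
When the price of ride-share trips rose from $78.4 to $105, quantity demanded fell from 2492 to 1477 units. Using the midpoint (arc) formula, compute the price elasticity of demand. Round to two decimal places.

ΔQ = 1477 − 2492 = -1015; ΔP = 105 − 78.4 = 26.6.
Midpoints: P̄ = 91.70, Q̄ = 1984.5.
ε = (ΔQ/ΔP)(P̄/Q̄) = (-1015/26.6)(91.70/1984.5).

-1.76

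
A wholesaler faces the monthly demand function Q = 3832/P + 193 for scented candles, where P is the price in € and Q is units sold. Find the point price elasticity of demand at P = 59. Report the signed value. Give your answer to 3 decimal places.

At P = 59, Q = 257.949.
dQ/dP = −3832/P² = -1.101.
ε = (dQ/dP)(P/Q) = (-1.101)(59/257.949).
|ε| < 1, so demand is inelastic at this price.

-0.252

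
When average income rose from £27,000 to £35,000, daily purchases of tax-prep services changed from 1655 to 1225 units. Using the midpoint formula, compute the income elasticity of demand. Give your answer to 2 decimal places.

-1.16

ΔQ = -430, ΔI = 8000. Midpoints: Ī = 31,000, Q̄ = 1440.0.
ε_I = (ΔQ/ΔI)(Ī/Q̄) = (-430/8000)(31000/1440.0).
ε_I < 0, so the good is inferior.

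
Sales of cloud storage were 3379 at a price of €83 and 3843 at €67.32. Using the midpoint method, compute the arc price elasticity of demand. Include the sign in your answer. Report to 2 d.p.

-0.62

ΔQ = 3843 − 3379 = 464; ΔP = 67.32 − 83 = -15.68.
Midpoints: P̄ = 75.16, Q̄ = 3611.0.
ε = (ΔQ/ΔP)(P̄/Q̄) = (464/-15.68)(75.16/3611.0).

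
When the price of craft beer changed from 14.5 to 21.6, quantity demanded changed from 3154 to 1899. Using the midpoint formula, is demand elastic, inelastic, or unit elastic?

Arc ε ≈ -1.263.
|ε| = 1.26 > 1.

elastic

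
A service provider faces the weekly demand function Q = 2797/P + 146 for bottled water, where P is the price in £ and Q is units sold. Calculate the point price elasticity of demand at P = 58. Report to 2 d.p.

-0.25

At P = 58, Q = 194.224.
dQ/dP = −2797/P² = -0.831.
ε = (dQ/dP)(P/Q) = (-0.831)(58/194.224).
|ε| < 1, so demand is inelastic at this price.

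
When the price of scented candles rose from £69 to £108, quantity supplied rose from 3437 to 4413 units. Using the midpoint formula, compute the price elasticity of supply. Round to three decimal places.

ΔQ = 4413 − 3437 = 976; ΔP = 108 − 69 = 39.
Midpoints: P̄ = 88.50, Q̄ = 3925.0.
ε_s = (ΔQ/ΔP)(P̄/Q̄) = (976/39)(88.50/3925.0).

0.564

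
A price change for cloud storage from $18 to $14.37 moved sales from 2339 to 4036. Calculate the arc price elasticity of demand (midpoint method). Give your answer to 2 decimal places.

ΔQ = 4036 − 2339 = 1697; ΔP = 14.37 − 18 = -3.63.
Midpoints: P̄ = 16.18, Q̄ = 3187.5.
ε = (ΔQ/ΔP)(P̄/Q̄) = (1697/-3.63)(16.18/3187.5).

-2.37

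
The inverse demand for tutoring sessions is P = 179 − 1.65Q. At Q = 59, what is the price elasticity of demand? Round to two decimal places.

-0.84

At Q = 59, P = 179 − 1.65(59) = 81.65.
dP/dQ = −1.65, so dQ/dP = 1/(−1.65) = -0.606.
ε = (dQ/dP)(P/Q) = (-0.606)(81.65/59).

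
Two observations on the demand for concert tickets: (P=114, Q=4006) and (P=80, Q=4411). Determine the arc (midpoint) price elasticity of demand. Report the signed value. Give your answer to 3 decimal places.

-0.275

ΔQ = 4411 − 4006 = 405; ΔP = 80 − 114 = -34.
Midpoints: P̄ = 97.00, Q̄ = 4208.5.
ε = (ΔQ/ΔP)(P̄/Q̄) = (405/-34)(97.00/4208.5).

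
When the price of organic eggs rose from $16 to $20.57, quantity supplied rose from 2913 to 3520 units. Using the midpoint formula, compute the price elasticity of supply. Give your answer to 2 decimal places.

ΔQ = 3520 − 2913 = 607; ΔP = 20.57 − 16 = 4.57.
Midpoints: P̄ = 18.29, Q̄ = 3216.5.
ε_s = (ΔQ/ΔP)(P̄/Q̄) = (607/4.57)(18.29/3216.5).

0.76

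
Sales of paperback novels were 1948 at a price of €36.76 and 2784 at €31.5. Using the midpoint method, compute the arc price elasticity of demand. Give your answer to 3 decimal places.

ΔQ = 2784 − 1948 = 836; ΔP = 31.5 − 36.76 = -5.26.
Midpoints: P̄ = 34.13, Q̄ = 2366.0.
ε = (ΔQ/ΔP)(P̄/Q̄) = (836/-5.26)(34.13/2366.0).

-2.293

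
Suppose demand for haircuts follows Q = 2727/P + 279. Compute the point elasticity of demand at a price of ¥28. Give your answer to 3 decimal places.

At P = 28, Q = 376.393.
dQ/dP = −2727/P² = -3.478.
ε = (dQ/dP)(P/Q) = (-3.478)(28/376.393).

-0.259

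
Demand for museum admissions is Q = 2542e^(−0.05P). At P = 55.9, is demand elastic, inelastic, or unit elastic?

elastic

Q = 155.354, dQ/dP = -7.768.
ε = (dQ/dP)(P/Q) ≈ -2.795.
|ε| = 2.79 > 1.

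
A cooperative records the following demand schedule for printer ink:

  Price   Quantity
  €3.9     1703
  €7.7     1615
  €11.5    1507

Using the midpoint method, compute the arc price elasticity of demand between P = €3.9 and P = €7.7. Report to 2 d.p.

At P = 3.9, Q = 1703; at P = 7.7, Q = 1615.
ΔQ = -88, ΔP = 3.8. Midpoints: P̄ = 5.80, Q̄ = 1659.0.
ε = (ΔQ/ΔP)(P̄/Q̄) = (-88/3.8)(5.80/1659.0).

-0.08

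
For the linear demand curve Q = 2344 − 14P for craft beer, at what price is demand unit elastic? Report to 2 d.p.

For linear demand Q = a − bP, ε = −bP/(a − bP). |ε| = 1 when bP = a − bP, i.e. P = a/(2b).
P = 2344/(2·14) = 2344/28 = 83.7143.

83.71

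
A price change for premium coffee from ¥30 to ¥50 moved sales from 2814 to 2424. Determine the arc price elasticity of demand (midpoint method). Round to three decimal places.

ΔQ = 2424 − 2814 = -390; ΔP = 50 − 30 = 20.
Midpoints: P̄ = 40.00, Q̄ = 2619.0.
ε = (ΔQ/ΔP)(P̄/Q̄) = (-390/20)(40.00/2619.0).

-0.298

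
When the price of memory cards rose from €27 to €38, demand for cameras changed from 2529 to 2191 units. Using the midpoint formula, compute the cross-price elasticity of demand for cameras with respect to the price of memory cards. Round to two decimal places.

-0.42

ΔQ_x = 2191 − 2529 = -338; ΔP_y = 38 − 27 = 11.
Midpoints: P̄_y = 32.50, Q̄_x = 2360.0.
ε_xy = (ΔQ_x/ΔP_y)(P̄_y/Q̄_x) = (-338/11)(32.50/2360.0).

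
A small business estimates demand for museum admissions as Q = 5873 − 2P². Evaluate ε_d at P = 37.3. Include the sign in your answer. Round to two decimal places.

-1.80

At P = 37.3, Q = 3090.420.
dQ/dP = −4P = -149.200.
ε = (dQ/dP)(P/Q) = (-149.200)(37.3/3090.420).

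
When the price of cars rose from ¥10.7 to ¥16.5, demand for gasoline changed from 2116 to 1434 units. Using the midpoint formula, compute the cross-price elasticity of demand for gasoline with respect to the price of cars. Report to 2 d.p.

ΔQ_x = 1434 − 2116 = -682; ΔP_y = 16.5 − 10.7 = 5.8.
Midpoints: P̄_y = 13.60, Q̄_x = 1775.0.
ε_xy = (ΔQ_x/ΔP_y)(P̄_y/Q̄_x) = (-682/5.8)(13.60/1775.0).
ε_xy < 0, so the goods are complements.

-0.90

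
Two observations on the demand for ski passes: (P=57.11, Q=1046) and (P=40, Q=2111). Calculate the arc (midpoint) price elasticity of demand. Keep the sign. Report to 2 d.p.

-1.91

ΔQ = 2111 − 1046 = 1065; ΔP = 40 − 57.11 = -17.11.
Midpoints: P̄ = 48.55, Q̄ = 1578.5.
ε = (ΔQ/ΔP)(P̄/Q̄) = (1065/-17.11)(48.55/1578.5).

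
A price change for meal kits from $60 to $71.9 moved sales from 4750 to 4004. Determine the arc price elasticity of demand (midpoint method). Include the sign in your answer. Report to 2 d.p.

-0.94

ΔQ = 4004 − 4750 = -746; ΔP = 71.9 − 60 = 11.9.
Midpoints: P̄ = 65.95, Q̄ = 4377.0.
ε = (ΔQ/ΔP)(P̄/Q̄) = (-746/11.9)(65.95/4377.0).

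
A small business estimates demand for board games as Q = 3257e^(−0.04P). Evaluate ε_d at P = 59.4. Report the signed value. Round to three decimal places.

At P = 59.4, Q = 302.645.
dQ/dP = −0.04·3257e^(−0.04P) = −0.04Q = -12.106.
ε = (dQ/dP)(P/Q) = (-12.106)(59.4/302.645).

-2.376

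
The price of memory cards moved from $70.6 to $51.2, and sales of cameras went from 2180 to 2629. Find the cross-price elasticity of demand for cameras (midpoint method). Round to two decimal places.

ΔQ_x = 2629 − 2180 = 449; ΔP_y = 51.2 − 70.6 = -19.4.
Midpoints: P̄_y = 60.90, Q̄_x = 2404.5.
ε_xy = (ΔQ_x/ΔP_y)(P̄_y/Q̄_x) = (449/-19.4)(60.90/2404.5).

-0.59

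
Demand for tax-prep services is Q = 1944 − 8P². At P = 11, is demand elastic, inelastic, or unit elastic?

elastic

Q = 976, dQ/dP = -176.
ε = (dQ/dP)(P/Q) ≈ -1.984.
|ε| = 1.98 > 1.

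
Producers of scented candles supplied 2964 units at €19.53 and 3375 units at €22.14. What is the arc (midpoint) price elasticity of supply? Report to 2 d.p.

1.04

ΔQ = 3375 − 2964 = 411; ΔP = 22.14 − 19.53 = 2.61.
Midpoints: P̄ = 20.84, Q̄ = 3169.5.
ε_s = (ΔQ/ΔP)(P̄/Q̄) = (411/2.61)(20.84/3169.5).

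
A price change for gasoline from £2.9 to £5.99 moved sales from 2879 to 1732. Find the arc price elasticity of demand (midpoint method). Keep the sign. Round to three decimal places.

-0.716

ΔQ = 1732 − 2879 = -1147; ΔP = 5.99 − 2.9 = 3.09.
Midpoints: P̄ = 4.45, Q̄ = 2305.5.
ε = (ΔQ/ΔP)(P̄/Q̄) = (-1147/3.09)(4.45/2305.5).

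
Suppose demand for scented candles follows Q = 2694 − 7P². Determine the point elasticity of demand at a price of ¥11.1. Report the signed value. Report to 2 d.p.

-0.94

At P = 11.1, Q = 1831.530.
dQ/dP = −14P = -155.400.
ε = (dQ/dP)(P/Q) = (-155.400)(11.1/1831.530).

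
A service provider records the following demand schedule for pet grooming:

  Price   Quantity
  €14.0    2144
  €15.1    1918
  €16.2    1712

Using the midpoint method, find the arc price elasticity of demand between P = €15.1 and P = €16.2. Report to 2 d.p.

-1.61

At P = 15.1, Q = 1918; at P = 16.2, Q = 1712.
ΔQ = -206, ΔP = 1.1. Midpoints: P̄ = 15.65, Q̄ = 1815.0.
ε = (ΔQ/ΔP)(P̄/Q̄) = (-206/1.1)(15.65/1815.0).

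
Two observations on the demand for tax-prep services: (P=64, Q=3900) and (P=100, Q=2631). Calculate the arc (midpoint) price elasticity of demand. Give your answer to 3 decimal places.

ΔQ = 2631 − 3900 = -1269; ΔP = 100 − 64 = 36.
Midpoints: P̄ = 82.00, Q̄ = 3265.5.
ε = (ΔQ/ΔP)(P̄/Q̄) = (-1269/36)(82.00/3265.5).

-0.885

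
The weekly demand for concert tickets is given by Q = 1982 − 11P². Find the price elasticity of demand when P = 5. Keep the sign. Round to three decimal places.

At P = 5, Q = 1707.
dQ/dP = −22P = -110.
ε = (dQ/dP)(P/Q) = (-110)(5/1707).
|ε| < 1, so demand is inelastic at this price.

-0.322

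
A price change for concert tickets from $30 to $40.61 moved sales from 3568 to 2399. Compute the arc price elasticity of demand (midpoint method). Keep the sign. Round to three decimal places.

ΔQ = 2399 − 3568 = -1169; ΔP = 40.61 − 30 = 10.61.
Midpoints: P̄ = 35.30, Q̄ = 2983.5.
ε = (ΔQ/ΔP)(P̄/Q̄) = (-1169/10.61)(35.30/2983.5).

-1.304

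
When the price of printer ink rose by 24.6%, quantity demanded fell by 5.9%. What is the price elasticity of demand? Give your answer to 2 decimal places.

-0.24

ε = %ΔQ / %ΔP = (-5.9)/(24.6) = -0.240.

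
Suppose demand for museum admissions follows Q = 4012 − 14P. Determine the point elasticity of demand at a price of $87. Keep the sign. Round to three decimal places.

-0.436

At P = 87, Q = 2794.
dQ/dP = −14.
ε = (dQ/dP)(P/Q) = (-14)(87/2794).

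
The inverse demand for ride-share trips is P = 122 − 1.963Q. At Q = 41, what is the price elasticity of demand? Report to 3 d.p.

At Q = 41, P = 122 − 1.963(41) = 41.52.
dP/dQ = −1.963, so dQ/dP = 1/(−1.963) = -0.509.
ε = (dQ/dP)(P/Q) = (-0.509)(41.52/41).

-0.516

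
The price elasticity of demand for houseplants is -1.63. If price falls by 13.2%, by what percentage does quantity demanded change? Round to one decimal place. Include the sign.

21.5%

%ΔQ ≈ ε × %ΔP = (-1.63)(-13.2%) = 21.52%.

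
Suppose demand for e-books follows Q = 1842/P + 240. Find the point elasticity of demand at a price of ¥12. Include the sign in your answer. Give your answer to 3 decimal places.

At P = 12, Q = 393.500.
dQ/dP = −1842/P² = -12.792.
ε = (dQ/dP)(P/Q) = (-12.792)(12/393.500).
|ε| < 1, so demand is inelastic at this price.

-0.390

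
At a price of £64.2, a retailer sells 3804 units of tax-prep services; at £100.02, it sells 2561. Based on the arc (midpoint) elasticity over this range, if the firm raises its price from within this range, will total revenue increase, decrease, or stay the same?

increase

Arc ε = (-1243/35.82)(82.11/3182.5) ≈ -0.895.
|ε| = 0.90 < 1, so demand is inelastic. A price rise therefore raises total revenue.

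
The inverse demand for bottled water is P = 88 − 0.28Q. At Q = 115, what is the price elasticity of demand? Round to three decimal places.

-1.733

At Q = 115, P = 88 − 0.28(115) = 55.80.
dP/dQ = −0.28, so dQ/dP = 1/(−0.28) = -3.571.
ε = (dQ/dP)(P/Q) = (-3.571)(55.80/115).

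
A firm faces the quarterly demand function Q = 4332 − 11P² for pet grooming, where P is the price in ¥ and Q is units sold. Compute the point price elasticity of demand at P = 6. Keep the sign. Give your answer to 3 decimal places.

-0.201

At P = 6, Q = 3936.
dQ/dP = −22P = -132.
ε = (dQ/dP)(P/Q) = (-132)(6/3936).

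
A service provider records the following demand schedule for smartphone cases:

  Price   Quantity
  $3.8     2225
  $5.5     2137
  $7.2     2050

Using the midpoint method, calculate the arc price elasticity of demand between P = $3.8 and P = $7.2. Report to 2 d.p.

At P = 3.8, Q = 2225; at P = 7.2, Q = 2050.
ΔQ = -175, ΔP = 3.4. Midpoints: P̄ = 5.50, Q̄ = 2137.5.
ε = (ΔQ/ΔP)(P̄/Q̄) = (-175/3.4)(5.50/2137.5).

-0.13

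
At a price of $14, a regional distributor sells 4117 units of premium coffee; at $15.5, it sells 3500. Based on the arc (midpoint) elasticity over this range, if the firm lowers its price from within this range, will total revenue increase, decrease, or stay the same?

increase

Arc ε = (-617/1.5)(14.75/3808.5) ≈ -1.593.
|ε| = 1.59 > 1, so demand is elastic. A price cut therefore raises total revenue.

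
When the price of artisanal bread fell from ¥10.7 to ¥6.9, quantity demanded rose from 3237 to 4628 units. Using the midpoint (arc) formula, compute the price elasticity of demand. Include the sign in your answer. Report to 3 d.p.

-0.819

ΔQ = 4628 − 3237 = 1391; ΔP = 6.9 − 10.7 = -3.8.
Midpoints: P̄ = 8.80, Q̄ = 3932.5.
ε = (ΔQ/ΔP)(P̄/Q̄) = (1391/-3.8)(8.80/3932.5).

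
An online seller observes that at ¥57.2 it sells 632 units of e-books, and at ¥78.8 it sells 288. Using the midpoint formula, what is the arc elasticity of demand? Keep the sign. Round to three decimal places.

-2.354

ΔQ = 288 − 632 = -344; ΔP = 78.8 − 57.2 = 21.6.
Midpoints: P̄ = 68.00, Q̄ = 460.0.
ε = (ΔQ/ΔP)(P̄/Q̄) = (-344/21.6)(68.00/460.0).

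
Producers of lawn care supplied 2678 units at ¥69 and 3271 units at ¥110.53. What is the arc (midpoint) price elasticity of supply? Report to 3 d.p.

ΔQ = 3271 − 2678 = 593; ΔP = 110.53 − 69 = 41.53.
Midpoints: P̄ = 89.77, Q̄ = 2974.5.
ε_s = (ΔQ/ΔP)(P̄/Q̄) = (593/41.53)(89.77/2974.5).

0.431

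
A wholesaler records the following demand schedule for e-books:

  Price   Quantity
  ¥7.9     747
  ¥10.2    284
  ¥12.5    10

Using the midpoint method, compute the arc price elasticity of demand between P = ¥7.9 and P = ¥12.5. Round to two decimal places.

-4.32

At P = 7.9, Q = 747; at P = 12.5, Q = 10.
ΔQ = -737, ΔP = 4.6. Midpoints: P̄ = 10.20, Q̄ = 378.5.
ε = (ΔQ/ΔP)(P̄/Q̄) = (-737/4.6)(10.20/378.5).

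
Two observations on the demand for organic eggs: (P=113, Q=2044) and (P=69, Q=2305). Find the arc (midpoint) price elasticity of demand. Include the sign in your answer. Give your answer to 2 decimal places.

-0.25

ΔQ = 2305 − 2044 = 261; ΔP = 69 − 113 = -44.
Midpoints: P̄ = 91.00, Q̄ = 2174.5.
ε = (ΔQ/ΔP)(P̄/Q̄) = (261/-44)(91.00/2174.5).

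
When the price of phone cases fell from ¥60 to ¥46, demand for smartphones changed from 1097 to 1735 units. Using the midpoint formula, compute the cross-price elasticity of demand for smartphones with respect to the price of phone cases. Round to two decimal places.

-1.71

ΔQ_x = 1735 − 1097 = 638; ΔP_y = 46 − 60 = -14.
Midpoints: P̄_y = 53.00, Q̄_x = 1416.0.
ε_xy = (ΔQ_x/ΔP_y)(P̄_y/Q̄_x) = (638/-14)(53.00/1416.0).
ε_xy < 0, so the goods are complements.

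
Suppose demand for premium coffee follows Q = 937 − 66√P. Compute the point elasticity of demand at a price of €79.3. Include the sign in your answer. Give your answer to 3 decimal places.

At P = 79.3, Q = 349.266.
dQ/dP = −66/(2√P) = -3.706.
ε = (dQ/dP)(P/Q) = (-3.706)(79.3/349.266).

-0.841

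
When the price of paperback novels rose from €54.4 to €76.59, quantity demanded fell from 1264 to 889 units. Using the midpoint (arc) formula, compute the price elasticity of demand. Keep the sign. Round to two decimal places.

-1.03

ΔQ = 889 − 1264 = -375; ΔP = 76.59 − 54.4 = 22.19.
Midpoints: P̄ = 65.50, Q̄ = 1076.5.
ε = (ΔQ/ΔP)(P̄/Q̄) = (-375/22.19)(65.50/1076.5).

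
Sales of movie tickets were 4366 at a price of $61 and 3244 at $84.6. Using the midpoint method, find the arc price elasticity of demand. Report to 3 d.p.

ΔQ = 3244 − 4366 = -1122; ΔP = 84.6 − 61 = 23.6.
Midpoints: P̄ = 72.80, Q̄ = 3805.0.
ε = (ΔQ/ΔP)(P̄/Q̄) = (-1122/23.6)(72.80/3805.0).

-0.910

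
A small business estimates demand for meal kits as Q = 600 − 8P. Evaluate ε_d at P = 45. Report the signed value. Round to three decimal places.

At P = 45, Q = 240.
dQ/dP = −8.
ε = (dQ/dP)(P/Q) = (-8)(45/240).
|ε| > 1, so demand is elastic at this price.

-1.500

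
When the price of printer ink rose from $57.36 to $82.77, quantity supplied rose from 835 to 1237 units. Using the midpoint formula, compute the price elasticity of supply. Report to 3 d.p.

ΔQ = 1237 − 835 = 402; ΔP = 82.77 − 57.36 = 25.41.
Midpoints: P̄ = 70.06, Q̄ = 1036.0.
ε_s = (ΔQ/ΔP)(P̄/Q̄) = (402/25.41)(70.06/1036.0).

1.070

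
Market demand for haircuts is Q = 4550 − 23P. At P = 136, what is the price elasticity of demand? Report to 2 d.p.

At P = 136, Q = 1422.
dQ/dP = −23.
ε = (dQ/dP)(P/Q) = (-23)(136/1422).
|ε| > 1, so demand is elastic at this price.

-2.20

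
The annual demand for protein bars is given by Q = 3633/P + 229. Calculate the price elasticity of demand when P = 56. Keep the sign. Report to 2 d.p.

-0.22

At P = 56, Q = 293.875.
dQ/dP = −3633/P² = -1.158.
ε = (dQ/dP)(P/Q) = (-1.158)(56/293.875).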